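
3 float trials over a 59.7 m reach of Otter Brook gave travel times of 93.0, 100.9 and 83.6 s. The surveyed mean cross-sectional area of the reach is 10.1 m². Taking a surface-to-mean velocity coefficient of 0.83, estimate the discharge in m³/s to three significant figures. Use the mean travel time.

5.41 m³/s

t̄ = (93.0 + 100.9 + 83.6) / 3 = 92.5 s
v_surface = L / t̄ = 59.7 / 92.5 = 0.6454 m/s
v_mean = 0.83 × 0.6454 = 0.5357 m/s
Q = A × v_mean = 10.1 × 0.5357 = 5.410 m³/s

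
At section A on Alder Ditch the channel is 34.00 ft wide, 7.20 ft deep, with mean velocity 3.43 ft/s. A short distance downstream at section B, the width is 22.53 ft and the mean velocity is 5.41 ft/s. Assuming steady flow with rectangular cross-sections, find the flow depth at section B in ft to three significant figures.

Q = A₁V₁ = (34.00×7.20) × 3.43 = 839.7 ft³/s
d₂ = Q/(b₂ V₂) = 839.7/(22.53×5.41) = 6.889 ft

6.89 ft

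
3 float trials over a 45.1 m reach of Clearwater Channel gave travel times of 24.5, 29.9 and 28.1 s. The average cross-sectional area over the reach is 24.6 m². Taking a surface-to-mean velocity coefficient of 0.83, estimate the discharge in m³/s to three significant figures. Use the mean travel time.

t̄ = (24.5 + 29.9 + 28.1) / 3 = 27.5 s
v_surface = L / t̄ = 45.1 / 27.5 = 1.640 m/s
v_mean = 0.83 × 1.640 = 1.361 m/s
Q = A × v_mean = 24.6 × 1.361 = 33.49 m³/s

33.5 m³/s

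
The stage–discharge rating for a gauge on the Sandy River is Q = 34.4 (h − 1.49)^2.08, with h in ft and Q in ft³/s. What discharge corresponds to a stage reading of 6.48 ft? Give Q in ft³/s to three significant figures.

Q = 34.4 × (6.48 − 1.49)^2.08 = 34.4 × 4.99^2.08 = 974.1 ft³/s

974 ft³/s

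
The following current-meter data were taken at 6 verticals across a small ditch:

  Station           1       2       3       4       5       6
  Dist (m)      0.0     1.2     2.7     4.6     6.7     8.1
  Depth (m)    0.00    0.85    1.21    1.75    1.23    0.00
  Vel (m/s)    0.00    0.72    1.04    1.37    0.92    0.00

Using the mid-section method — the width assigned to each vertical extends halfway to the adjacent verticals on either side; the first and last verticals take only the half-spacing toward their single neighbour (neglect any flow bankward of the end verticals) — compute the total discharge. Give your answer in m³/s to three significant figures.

9.74 m³/s

w_2 = (2.7 − 0.0)/2 = 1.35 m; q_2 = 0.72 × 0.85 × 1.35 = 0.8262 m³/s
w_3 = (4.6 − 1.2)/2 = 1.7 m; q_3 = 1.04 × 1.21 × 1.7 = 2.139 m³/s
w_4 = (6.7 − 2.7)/2 = 2 m; q_4 = 1.37 × 1.75 × 2 = 4.795 m³/s
w_5 = (8.1 − 4.6)/2 = 1.75 m; q_5 = 0.92 × 1.23 × 1.75 = 1.980 m³/s
Stations 1, 6 contribute zero (depth or velocity is 0).
Q = Σ qᵢ = 9.741 m³/s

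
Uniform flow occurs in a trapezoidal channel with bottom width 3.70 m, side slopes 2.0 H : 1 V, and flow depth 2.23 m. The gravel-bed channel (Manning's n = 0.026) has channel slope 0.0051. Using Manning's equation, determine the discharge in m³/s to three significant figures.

A = (b + z·y)·y = (3.70 + 2.0×2.23)×2.23 = 18.20 m²
P = b + 2y√(1+z²) = 3.70 + 2×2.23×√(1+2.0²) = 13.67 m
R = A/P = 18.20/13.67 = 1.331 m
Q = (1/n)·A·R^(2/3)·S^(1/2) = (1/0.026) × 18.20 × 1.331^(2/3) × 0.0051^(1/2) = 60.47 m³/s

60.5 m³/s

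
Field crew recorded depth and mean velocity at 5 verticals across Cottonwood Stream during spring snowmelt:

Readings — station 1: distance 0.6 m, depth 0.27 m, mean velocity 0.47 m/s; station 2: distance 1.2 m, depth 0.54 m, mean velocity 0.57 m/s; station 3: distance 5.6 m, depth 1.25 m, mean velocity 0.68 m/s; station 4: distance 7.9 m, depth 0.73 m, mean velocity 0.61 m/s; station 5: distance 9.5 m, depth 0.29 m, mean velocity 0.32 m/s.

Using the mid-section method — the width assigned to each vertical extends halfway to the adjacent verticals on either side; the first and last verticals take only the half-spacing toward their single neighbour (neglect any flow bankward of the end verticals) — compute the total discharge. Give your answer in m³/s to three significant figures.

4.60 m³/s

w_1 = (1.2 − 0.6)/2 = 0.3 m; q_1 = 0.47 × 0.27 × 0.3 = 0.03807 m³/s
w_2 = (5.6 − 0.6)/2 = 2.5 m; q_2 = 0.57 × 0.54 × 2.5 = 0.7695 m³/s
w_3 = (7.9 − 1.2)/2 = 3.35 m; q_3 = 0.68 × 1.25 × 3.35 = 2.848 m³/s
w_4 = (9.5 − 5.6)/2 = 1.95 m; q_4 = 0.61 × 0.73 × 1.95 = 0.8683 m³/s
w_5 = (9.5 − 7.9)/2 = 0.8 m; q_5 = 0.32 × 0.29 × 0.8 = 0.07424 m³/s
Q = Σ qᵢ = 4.598 m³/s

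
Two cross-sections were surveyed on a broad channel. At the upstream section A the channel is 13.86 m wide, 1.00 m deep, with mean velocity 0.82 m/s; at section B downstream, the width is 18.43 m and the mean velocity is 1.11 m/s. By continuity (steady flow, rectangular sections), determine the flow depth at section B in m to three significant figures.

0.556 m

Q = A₁V₁ = (13.86×1.00) × 0.82 = 11.37 m³/s
d₂ = Q/(b₂ V₂) = 11.37/(18.43×1.11) = 0.5556 m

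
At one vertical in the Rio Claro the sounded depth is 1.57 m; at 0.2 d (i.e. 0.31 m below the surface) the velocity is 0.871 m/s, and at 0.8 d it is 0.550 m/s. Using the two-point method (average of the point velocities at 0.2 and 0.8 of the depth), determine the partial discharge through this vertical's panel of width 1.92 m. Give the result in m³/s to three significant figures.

v̄ = (0.871 + 0.550) / 2 = 0.7105 m/s
q = v̄ × d × w = 0.7105 × 1.57 × 1.92 = 2.142 m³/s

2.14 m³/s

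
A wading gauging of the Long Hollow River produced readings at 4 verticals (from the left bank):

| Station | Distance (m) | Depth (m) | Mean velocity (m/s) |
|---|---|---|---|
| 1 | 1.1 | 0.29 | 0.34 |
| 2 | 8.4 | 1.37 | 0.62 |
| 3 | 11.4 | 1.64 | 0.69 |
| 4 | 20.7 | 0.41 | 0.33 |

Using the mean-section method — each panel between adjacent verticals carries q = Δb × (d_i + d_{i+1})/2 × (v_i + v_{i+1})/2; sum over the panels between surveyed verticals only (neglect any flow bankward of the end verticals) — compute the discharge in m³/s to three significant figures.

Panel 1-2: Δb = 7.3 m, d̄ = (0.29+1.37)/2 = 0.83, v̄ = (0.34+0.62)/2 = 0.48 → q = 7.3×0.83×0.48 = 2.908 m³/s
Panel 2-3: Δb = 3 m, d̄ = (1.37+1.64)/2 = 1.505, v̄ = (0.62+0.69)/2 = 0.655 → q = 3×1.505×0.655 = 2.957 m³/s
Panel 3-4: Δb = 9.3 m, d̄ = (1.64+0.41)/2 = 1.025, v̄ = (0.69+0.33)/2 = 0.51 → q = 9.3×1.025×0.51 = 4.862 m³/s
Q = Σ q = 10.73 m³/s

10.7 m³/s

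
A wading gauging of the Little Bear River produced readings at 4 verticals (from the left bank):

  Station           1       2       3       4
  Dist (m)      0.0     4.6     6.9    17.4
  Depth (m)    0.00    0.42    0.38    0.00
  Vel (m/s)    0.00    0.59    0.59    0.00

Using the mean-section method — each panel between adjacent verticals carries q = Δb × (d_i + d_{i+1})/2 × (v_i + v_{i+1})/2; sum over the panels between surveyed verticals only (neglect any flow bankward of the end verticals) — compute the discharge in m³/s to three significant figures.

1.42 m³/s

Panel 1-2: Δb = 4.6 m, d̄ = (0.00+0.42)/2 = 0.21, v̄ = (0.00+0.59)/2 = 0.295 → q = 4.6×0.21×0.295 = 0.2850 m³/s
Panel 2-3: Δb = 2.3 m, d̄ = (0.42+0.38)/2 = 0.4, v̄ = (0.59+0.59)/2 = 0.59 → q = 2.3×0.4×0.59 = 0.5428 m³/s
Panel 3-4: Δb = 10.5 m, d̄ = (0.38+0.00)/2 = 0.19, v̄ = (0.59+0.00)/2 = 0.295 → q = 10.5×0.19×0.295 = 0.5885 m³/s
Q = Σ q = 1.416 m³/s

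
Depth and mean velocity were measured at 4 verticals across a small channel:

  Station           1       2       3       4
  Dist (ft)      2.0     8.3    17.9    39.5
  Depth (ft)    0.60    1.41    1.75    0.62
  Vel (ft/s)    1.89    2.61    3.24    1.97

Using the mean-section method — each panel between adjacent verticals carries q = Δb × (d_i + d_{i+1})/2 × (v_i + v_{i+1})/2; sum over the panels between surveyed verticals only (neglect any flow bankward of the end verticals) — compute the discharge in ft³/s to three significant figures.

Panel 1-2: Δb = 6.3 ft, d̄ = (0.60+1.41)/2 = 1.005, v̄ = (1.89+2.61)/2 = 2.25 → q = 6.3×1.005×2.25 = 14.25 ft³/s
Panel 2-3: Δb = 9.6 ft, d̄ = (1.41+1.75)/2 = 1.58, v̄ = (2.61+3.24)/2 = 2.925 → q = 9.6×1.58×2.925 = 44.37 ft³/s
Panel 3-4: Δb = 21.6 ft, d̄ = (1.75+0.62)/2 = 1.185, v̄ = (3.24+1.97)/2 = 2.605 → q = 21.6×1.185×2.605 = 66.68 ft³/s
Q = Σ q = 125.3 ft³/s

125 ft³/s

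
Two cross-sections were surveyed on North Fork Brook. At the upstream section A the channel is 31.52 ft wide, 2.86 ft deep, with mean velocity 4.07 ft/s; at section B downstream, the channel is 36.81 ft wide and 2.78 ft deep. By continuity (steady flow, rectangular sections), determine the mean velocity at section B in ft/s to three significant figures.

3.59 ft/s

Q = A₁V₁ = (31.52×2.86) × 4.07 = 366.9 ft³/s
A₂ = 36.81 × 2.78 = 102.3 ft²
V₂ = Q/A₂ = 366.9/102.3 = 3.585 ft/s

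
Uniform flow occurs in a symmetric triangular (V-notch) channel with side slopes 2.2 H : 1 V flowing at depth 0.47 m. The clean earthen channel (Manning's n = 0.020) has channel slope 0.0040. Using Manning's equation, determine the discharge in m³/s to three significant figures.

0.550 m³/s

A = z·y² = 2.2×0.47² = 0.4860 m²
P = 2y√(1+z²) = 2×0.47×√(1+2.2²) = 2.272 m
R = A/P = 0.4860/2.272 = 0.2139 m
Q = (1/n)·A·R^(2/3)·S^(1/2) = (1/0.020) × 0.4860 × 0.2139^(2/3) × 0.0040^(1/2) = 0.5497 m³/s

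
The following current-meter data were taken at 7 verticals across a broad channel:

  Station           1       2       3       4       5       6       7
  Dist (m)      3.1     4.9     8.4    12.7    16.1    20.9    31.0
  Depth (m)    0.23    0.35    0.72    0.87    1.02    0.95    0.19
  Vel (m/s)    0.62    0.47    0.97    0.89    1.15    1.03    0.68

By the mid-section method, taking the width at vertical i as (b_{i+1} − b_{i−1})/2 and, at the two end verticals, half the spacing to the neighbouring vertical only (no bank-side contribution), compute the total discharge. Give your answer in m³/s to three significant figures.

w_1 = (4.9 − 3.1)/2 = 0.9 m; q_1 = 0.62 × 0.23 × 0.9 = 0.1283 m³/s
w_2 = (8.4 − 3.1)/2 = 2.65 m; q_2 = 0.47 × 0.35 × 2.65 = 0.4359 m³/s
w_3 = (12.7 − 4.9)/2 = 3.9 m; q_3 = 0.97 × 0.72 × 3.9 = 2.724 m³/s
w_4 = (16.1 − 8.4)/2 = 3.85 m; q_4 = 0.89 × 0.87 × 3.85 = 2.981 m³/s
w_5 = (20.9 − 12.7)/2 = 4.1 m; q_5 = 1.15 × 1.02 × 4.1 = 4.809 m³/s
w_6 = (31.0 − 16.1)/2 = 7.45 m; q_6 = 1.03 × 0.95 × 7.45 = 7.290 m³/s
w_7 = (31.0 − 20.9)/2 = 5.05 m; q_7 = 0.68 × 0.19 × 5.05 = 0.6525 m³/s
Q = Σ qᵢ = 19.02 m³/s

19.0 m³/s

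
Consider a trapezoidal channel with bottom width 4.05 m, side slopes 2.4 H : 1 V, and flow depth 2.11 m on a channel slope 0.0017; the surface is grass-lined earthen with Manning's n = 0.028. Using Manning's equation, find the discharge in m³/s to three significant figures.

A = (b + z·y)·y = (4.05 + 2.4×2.11)×2.11 = 19.23 m²
P = b + 2y√(1+z²) = 4.05 + 2×2.11×√(1+2.4²) = 15.02 m
R = A/P = 19.23/15.02 = 1.280 m
Q = (1/n)·A·R^(2/3)·S^(1/2) = (1/0.028) × 19.23 × 1.280^(2/3) × 0.0017^(1/2) = 33.39 m³/s

33.4 m³/s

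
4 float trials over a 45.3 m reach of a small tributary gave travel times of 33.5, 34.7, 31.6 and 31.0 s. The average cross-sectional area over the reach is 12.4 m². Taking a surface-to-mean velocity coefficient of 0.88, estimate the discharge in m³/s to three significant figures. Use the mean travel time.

15.1 m³/s

t̄ = (33.5 + 34.7 + 31.6 + 31.0) / 4 = 32.7 s
v_surface = L / t̄ = 45.3 / 32.7 = 1.385 m/s
v_mean = 0.88 × 1.385 = 1.219 m/s
Q = A × v_mean = 12.4 × 1.219 = 15.12 m³/s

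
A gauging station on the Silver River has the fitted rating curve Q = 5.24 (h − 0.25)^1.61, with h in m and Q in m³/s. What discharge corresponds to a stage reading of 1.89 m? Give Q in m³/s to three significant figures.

11.6 m³/s

Q = 5.24 × (1.89 − 0.25)^1.61 = 5.24 × 1.64^1.61 = 11.62 m³/s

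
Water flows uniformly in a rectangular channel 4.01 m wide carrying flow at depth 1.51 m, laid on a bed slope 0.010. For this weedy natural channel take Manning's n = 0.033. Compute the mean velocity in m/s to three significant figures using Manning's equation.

A = b·y = 4.01 × 1.51 = 6.055 m²
P = b + 2y = 4.01 + 2×1.51 = 7.030 m
R = A/P = 6.055/7.030 = 0.8613 m
Q = (1/n)·A·R^(2/3)·S^(1/2) = (1/0.033) × 6.055 × 0.8613^(2/3) × 0.010^(1/2) = 16.61 m³/s
V = Q/A = 16.61/6.055 = 2.743 m/s

2.74 m/s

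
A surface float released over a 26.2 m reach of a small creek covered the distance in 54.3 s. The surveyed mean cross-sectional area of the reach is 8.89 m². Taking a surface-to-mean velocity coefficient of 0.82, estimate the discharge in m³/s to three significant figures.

3.52 m³/s

v_surface = L / t̄ = 26.2 / 54.3 = 0.4825 m/s
v_mean = 0.82 × 0.4825 = 0.3957 m/s
Q = A × v_mean = 8.89 × 0.3957 = 3.517 m³/s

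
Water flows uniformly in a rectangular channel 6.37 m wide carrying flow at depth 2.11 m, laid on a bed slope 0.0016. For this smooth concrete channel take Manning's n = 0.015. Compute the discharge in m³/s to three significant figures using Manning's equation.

42.0 m³/s

A = b·y = 6.37 × 2.11 = 13.44 m²
P = b + 2y = 6.37 + 2×2.11 = 10.59 m
R = A/P = 13.44/10.59 = 1.269 m
Q = (1/n)·A·R^(2/3)·S^(1/2) = (1/0.015) × 13.44 × 1.269^(2/3) × 0.0016^(1/2) = 42.02 m³/s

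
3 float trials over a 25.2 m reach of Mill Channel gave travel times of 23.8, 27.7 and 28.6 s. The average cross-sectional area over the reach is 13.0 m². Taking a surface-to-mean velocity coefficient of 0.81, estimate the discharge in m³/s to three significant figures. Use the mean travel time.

t̄ = (23.8 + 27.7 + 28.6) / 3 = 26.7 s
v_surface = L / t̄ = 25.2 / 26.7 = 0.9438 m/s
v_mean = 0.81 × 0.9438 = 0.7645 m/s
Q = A × v_mean = 13.0 × 0.7645 = 9.938 m³/s

9.94 m³/s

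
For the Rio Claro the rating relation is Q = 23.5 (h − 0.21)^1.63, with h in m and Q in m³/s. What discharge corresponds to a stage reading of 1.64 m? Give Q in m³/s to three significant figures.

Q = 23.5 × (1.64 − 0.21)^1.63 = 23.5 × 1.43^1.63 = 42.10 m³/s

42.1 m³/s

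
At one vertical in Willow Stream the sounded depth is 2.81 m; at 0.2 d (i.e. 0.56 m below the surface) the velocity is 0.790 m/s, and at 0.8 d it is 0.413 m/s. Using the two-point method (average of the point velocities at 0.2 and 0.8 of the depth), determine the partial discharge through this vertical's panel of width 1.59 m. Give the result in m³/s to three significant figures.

2.69 m³/s

v̄ = (0.790 + 0.413) / 2 = 0.6015 m/s
q = v̄ × d × w = 0.6015 × 2.81 × 1.59 = 2.687 m³/s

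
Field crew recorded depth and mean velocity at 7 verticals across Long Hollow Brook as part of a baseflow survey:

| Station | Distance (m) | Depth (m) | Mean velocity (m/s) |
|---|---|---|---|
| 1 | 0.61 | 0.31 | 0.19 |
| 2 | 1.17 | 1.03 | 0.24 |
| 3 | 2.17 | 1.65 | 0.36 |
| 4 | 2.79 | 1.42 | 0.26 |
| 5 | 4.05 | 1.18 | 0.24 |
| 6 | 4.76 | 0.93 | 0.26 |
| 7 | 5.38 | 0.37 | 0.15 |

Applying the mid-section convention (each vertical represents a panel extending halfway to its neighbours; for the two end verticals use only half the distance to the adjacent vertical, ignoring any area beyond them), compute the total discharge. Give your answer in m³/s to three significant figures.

1.49 m³/s

w_1 = (1.17 − 0.61)/2 = 0.28 m; q_1 = 0.19 × 0.31 × 0.28 = 0.01649 m³/s
w_2 = (2.17 − 0.61)/2 = 0.78 m; q_2 = 0.24 × 1.03 × 0.78 = 0.1928 m³/s
w_3 = (2.79 − 1.17)/2 = 0.81 m; q_3 = 0.36 × 1.65 × 0.81 = 0.4811 m³/s
w_4 = (4.05 − 2.17)/2 = 0.94 m; q_4 = 0.26 × 1.42 × 0.94 = 0.3470 m³/s
w_5 = (4.76 − 2.79)/2 = 0.985 m; q_5 = 0.24 × 1.18 × 0.985 = 0.2790 m³/s
w_6 = (5.38 − 4.05)/2 = 0.665 m; q_6 = 0.26 × 0.93 × 0.665 = 0.1608 m³/s
w_7 = (5.38 − 4.76)/2 = 0.31 m; q_7 = 0.15 × 0.37 × 0.31 = 0.01721 m³/s
Q = Σ qᵢ = 1.494 m³/s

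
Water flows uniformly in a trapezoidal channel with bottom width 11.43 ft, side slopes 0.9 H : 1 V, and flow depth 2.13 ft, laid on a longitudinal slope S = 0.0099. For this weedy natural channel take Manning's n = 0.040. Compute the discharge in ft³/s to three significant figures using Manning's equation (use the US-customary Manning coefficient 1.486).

147 ft³/s

A = (b + z·y)·y = (11.43 + 0.9×2.13)×2.13 = 28.43 ft²
P = b + 2y√(1+z²) = 11.43 + 2×2.13×√(1+0.9²) = 17.16 ft
R = A/P = 28.43/17.16 = 1.657 ft
Q = (1.486/n)·A·R^(2/3)·S^(1/2) = (1.486/0.040) × 28.43 × 1.657^(2/3) × 0.0099^(1/2) = 147.1 ft³/s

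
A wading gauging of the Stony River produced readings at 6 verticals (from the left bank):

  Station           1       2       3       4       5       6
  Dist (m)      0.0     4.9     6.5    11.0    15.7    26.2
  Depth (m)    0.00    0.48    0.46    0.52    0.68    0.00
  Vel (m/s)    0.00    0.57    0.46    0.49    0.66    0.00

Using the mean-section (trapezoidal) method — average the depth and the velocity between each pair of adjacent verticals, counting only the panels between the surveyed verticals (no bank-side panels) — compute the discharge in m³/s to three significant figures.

4.57 m³/s

Panel 1-2: Δb = 4.9 m, d̄ = (0.00+0.48)/2 = 0.24, v̄ = (0.00+0.57)/2 = 0.285 → q = 4.9×0.24×0.285 = 0.3352 m³/s
Panel 2-3: Δb = 1.6 m, d̄ = (0.48+0.46)/2 = 0.47, v̄ = (0.57+0.46)/2 = 0.515 → q = 1.6×0.47×0.515 = 0.3873 m³/s
Panel 3-4: Δb = 4.5 m, d̄ = (0.46+0.52)/2 = 0.49, v̄ = (0.46+0.49)/2 = 0.475 → q = 4.5×0.49×0.475 = 1.047 m³/s
Panel 4-5: Δb = 4.7 m, d̄ = (0.52+0.68)/2 = 0.6, v̄ = (0.49+0.66)/2 = 0.575 → q = 4.7×0.6×0.575 = 1.622 m³/s
Panel 5-6: Δb = 10.5 m, d̄ = (0.68+0.00)/2 = 0.34, v̄ = (0.66+0.00)/2 = 0.33 → q = 10.5×0.34×0.33 = 1.178 m³/s
Q = Σ q = 4.569 m³/s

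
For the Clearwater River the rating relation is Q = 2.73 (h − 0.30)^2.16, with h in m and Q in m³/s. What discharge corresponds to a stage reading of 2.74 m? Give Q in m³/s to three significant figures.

18.7 m³/s

Q = 2.73 × (2.74 − 0.30)^2.16 = 2.73 × 2.44^2.16 = 18.75 m³/s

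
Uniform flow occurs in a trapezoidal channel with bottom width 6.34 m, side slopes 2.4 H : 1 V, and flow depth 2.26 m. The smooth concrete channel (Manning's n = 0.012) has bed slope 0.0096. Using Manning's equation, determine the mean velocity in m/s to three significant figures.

10.6 m/s

A = (b + z·y)·y = (6.34 + 2.4×2.26)×2.26 = 26.59 m²
P = b + 2y√(1+z²) = 6.34 + 2×2.26×√(1+2.4²) = 18.09 m
R = A/P = 26.59/18.09 = 1.470 m
Q = (1/n)·A·R^(2/3)·S^(1/2) = (1/0.012) × 26.59 × 1.470^(2/3) × 0.0096^(1/2) = 280.6 m³/s
V = Q/A = 280.6/26.59 = 10.55 m/s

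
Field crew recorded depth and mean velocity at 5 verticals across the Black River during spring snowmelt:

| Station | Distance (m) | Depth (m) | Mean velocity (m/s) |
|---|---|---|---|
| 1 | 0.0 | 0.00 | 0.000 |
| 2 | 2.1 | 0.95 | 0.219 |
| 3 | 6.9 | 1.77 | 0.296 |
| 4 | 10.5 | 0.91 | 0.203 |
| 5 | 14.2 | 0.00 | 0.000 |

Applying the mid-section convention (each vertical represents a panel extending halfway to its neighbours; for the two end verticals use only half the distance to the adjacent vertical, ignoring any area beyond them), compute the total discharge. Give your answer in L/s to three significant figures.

3590 L/s

w_2 = (6.9 − 0.0)/2 = 3.45 m; q_2 = 0.219 × 0.95 × 3.45 = 0.7178 m³/s
w_3 = (10.5 − 2.1)/2 = 4.2 m; q_3 = 0.296 × 1.77 × 4.2 = 2.200 m³/s
w_4 = (14.2 − 6.9)/2 = 3.65 m; q_4 = 0.203 × 0.91 × 3.65 = 0.6743 m³/s
Stations 1, 5 contribute zero (depth or velocity is 0).
Q = Σ qᵢ = 3.593 m³/s
= 3.593 × 1000 = 3593 L/s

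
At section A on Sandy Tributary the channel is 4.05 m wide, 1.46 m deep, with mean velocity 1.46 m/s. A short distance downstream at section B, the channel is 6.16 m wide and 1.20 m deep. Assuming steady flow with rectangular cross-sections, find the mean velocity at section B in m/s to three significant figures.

1.17 m/s

Q = A₁V₁ = (4.05×1.46) × 1.46 = 8.633 m³/s
A₂ = 6.16 × 1.20 = 7.392 m²
V₂ = Q/A₂ = 8.633/7.392 = 1.168 m/s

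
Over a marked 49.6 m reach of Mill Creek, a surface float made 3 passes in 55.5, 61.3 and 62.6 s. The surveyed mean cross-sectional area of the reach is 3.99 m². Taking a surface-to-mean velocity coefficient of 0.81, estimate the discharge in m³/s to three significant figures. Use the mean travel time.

t̄ = (55.5 + 61.3 + 62.6) / 3 = 59.8 s
v_surface = L / t̄ = 49.6 / 59.8 = 0.8294 m/s
v_mean = 0.81 × 0.8294 = 0.6718 m/s
Q = A × v_mean = 3.99 × 0.6718 = 2.681 m³/s

2.68 m³/s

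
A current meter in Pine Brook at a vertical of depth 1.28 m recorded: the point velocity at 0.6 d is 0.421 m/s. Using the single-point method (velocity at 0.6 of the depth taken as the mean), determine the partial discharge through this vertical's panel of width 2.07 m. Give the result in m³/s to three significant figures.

1.12 m³/s

v̄ = v₀.₆ = 0.421 m/s
q = v̄ × d × w = 0.4210 × 1.28 × 2.07 = 1.115 m³/s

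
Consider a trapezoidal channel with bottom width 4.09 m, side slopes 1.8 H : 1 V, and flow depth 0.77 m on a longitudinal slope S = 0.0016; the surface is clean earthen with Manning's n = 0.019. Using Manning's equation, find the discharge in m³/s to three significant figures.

A = (b + z·y)·y = (4.09 + 1.8×0.77)×0.77 = 4.217 m²
P = b + 2y√(1+z²) = 4.09 + 2×0.77×√(1+1.8²) = 7.261 m
R = A/P = 4.217/7.261 = 0.5807 m
Q = (1/n)·A·R^(2/3)·S^(1/2) = (1/0.019) × 4.217 × 0.5807^(2/3) × 0.0016^(1/2) = 6.179 m³/s

6.18 m³/s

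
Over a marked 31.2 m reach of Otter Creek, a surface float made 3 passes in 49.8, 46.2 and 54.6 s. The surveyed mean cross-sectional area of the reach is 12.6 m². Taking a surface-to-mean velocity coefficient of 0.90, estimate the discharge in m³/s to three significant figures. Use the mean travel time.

t̄ = (49.8 + 46.2 + 54.6) / 3 = 50.2 s
v_surface = L / t̄ = 31.2 / 50.2 = 0.6215 m/s
v_mean = 0.90 × 0.6215 = 0.5594 m/s
Q = A × v_mean = 12.6 × 0.5594 = 7.048 m³/s

7.05 m³/s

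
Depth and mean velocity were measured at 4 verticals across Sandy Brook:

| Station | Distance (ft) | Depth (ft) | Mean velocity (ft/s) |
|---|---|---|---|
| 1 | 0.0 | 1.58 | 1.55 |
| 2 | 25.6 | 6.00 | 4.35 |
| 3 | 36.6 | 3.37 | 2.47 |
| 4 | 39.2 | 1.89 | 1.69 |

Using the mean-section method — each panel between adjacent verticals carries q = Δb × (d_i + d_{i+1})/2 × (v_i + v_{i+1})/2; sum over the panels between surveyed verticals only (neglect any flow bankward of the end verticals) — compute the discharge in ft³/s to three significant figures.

Panel 1-2: Δb = 25.6 ft, d̄ = (1.58+6.00)/2 = 3.79, v̄ = (1.55+4.35)/2 = 2.95 → q = 25.6×3.79×2.95 = 286.2 ft³/s
Panel 2-3: Δb = 11 ft, d̄ = (6.00+3.37)/2 = 4.685, v̄ = (4.35+2.47)/2 = 3.41 → q = 11×4.685×3.41 = 175.7 ft³/s
Panel 3-4: Δb = 2.6 ft, d̄ = (3.37+1.89)/2 = 2.63, v̄ = (2.47+1.69)/2 = 2.08 → q = 2.6×2.63×2.08 = 14.22 ft³/s
Q = Σ q = 476.2 ft³/s

476 ft³/s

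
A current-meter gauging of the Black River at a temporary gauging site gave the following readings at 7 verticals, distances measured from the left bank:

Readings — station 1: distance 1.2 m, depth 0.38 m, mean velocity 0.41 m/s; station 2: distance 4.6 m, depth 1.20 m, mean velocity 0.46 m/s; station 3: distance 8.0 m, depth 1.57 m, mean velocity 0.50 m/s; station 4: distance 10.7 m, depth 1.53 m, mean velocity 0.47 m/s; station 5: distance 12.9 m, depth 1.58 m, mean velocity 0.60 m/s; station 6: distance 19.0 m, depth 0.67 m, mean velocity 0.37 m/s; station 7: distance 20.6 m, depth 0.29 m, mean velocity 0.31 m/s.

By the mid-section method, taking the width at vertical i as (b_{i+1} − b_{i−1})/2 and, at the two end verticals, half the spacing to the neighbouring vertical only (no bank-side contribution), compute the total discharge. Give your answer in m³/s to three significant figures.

w_1 = (4.6 − 1.2)/2 = 1.7 m; q_1 = 0.41 × 0.38 × 1.7 = 0.2649 m³/s
w_2 = (8.0 − 1.2)/2 = 3.4 m; q_2 = 0.46 × 1.20 × 3.4 = 1.877 m³/s
w_3 = (10.7 − 4.6)/2 = 3.05 m; q_3 = 0.50 × 1.57 × 3.05 = 2.394 m³/s
w_4 = (12.9 − 8.0)/2 = 2.45 m; q_4 = 0.47 × 1.53 × 2.45 = 1.762 m³/s
w_5 = (19.0 − 10.7)/2 = 4.15 m; q_5 = 0.60 × 1.58 × 4.15 = 3.934 m³/s
w_6 = (20.6 − 12.9)/2 = 3.85 m; q_6 = 0.37 × 0.67 × 3.85 = 0.9544 m³/s
w_7 = (20.6 − 19.0)/2 = 0.8 m; q_7 = 0.31 × 0.29 × 0.8 = 0.07192 m³/s
Q = Σ qᵢ = 11.26 m³/s

11.3 m³/s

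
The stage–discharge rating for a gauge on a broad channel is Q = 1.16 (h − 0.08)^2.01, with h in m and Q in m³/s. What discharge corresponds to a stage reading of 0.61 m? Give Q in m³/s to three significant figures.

0.324 m³/s

Q = 1.16 × (0.61 − 0.08)^2.01 = 1.16 × 0.53^2.01 = 0.3238 m³/s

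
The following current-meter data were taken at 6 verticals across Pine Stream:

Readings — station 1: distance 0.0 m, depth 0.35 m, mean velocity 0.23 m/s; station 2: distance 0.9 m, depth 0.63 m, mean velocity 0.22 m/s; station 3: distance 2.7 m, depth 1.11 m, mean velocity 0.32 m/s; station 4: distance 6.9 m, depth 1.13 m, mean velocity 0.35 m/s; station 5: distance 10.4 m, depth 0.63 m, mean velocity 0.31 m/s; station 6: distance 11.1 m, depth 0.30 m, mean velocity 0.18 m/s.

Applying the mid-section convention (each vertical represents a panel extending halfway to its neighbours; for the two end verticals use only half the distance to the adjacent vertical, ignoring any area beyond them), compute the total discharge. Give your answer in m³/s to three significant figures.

3.24 m³/s

w_1 = (0.9 − 0.0)/2 = 0.45 m; q_1 = 0.23 × 0.35 × 0.45 = 0.03623 m³/s
w_2 = (2.7 − 0.0)/2 = 1.35 m; q_2 = 0.22 × 0.63 × 1.35 = 0.1871 m³/s
w_3 = (6.9 − 0.9)/2 = 3 m; q_3 = 0.32 × 1.11 × 3 = 1.066 m³/s
w_4 = (10.4 − 2.7)/2 = 3.85 m; q_4 = 0.35 × 1.13 × 3.85 = 1.523 m³/s
w_5 = (11.1 − 6.9)/2 = 2.1 m; q_5 = 0.31 × 0.63 × 2.1 = 0.4101 m³/s
w_6 = (11.1 − 10.4)/2 = 0.35 m; q_6 = 0.18 × 0.30 × 0.35 = 0.01890 m³/s
Q = Σ qᵢ = 3.241 m³/s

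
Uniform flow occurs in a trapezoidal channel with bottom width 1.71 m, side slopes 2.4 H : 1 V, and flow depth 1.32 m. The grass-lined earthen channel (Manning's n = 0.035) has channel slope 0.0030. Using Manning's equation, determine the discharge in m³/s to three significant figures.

8.33 m³/s

A = (b + z·y)·y = (1.71 + 2.4×1.32)×1.32 = 6.439 m²
P = b + 2y√(1+z²) = 1.71 + 2×1.32×√(1+2.4²) = 8.574 m
R = A/P = 6.439/8.574 = 0.7510 m
Q = (1/n)·A·R^(2/3)·S^(1/2) = (1/0.035) × 6.439 × 0.7510^(2/3) × 0.0030^(1/2) = 8.325 m³/s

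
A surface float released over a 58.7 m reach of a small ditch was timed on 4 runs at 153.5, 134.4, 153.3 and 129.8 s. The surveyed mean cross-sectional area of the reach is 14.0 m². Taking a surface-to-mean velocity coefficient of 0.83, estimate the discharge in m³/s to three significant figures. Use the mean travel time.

4.78 m³/s

t̄ = (153.5 + 134.4 + 153.3 + 129.8) / 4 = 142.75 s
v_surface = L / t̄ = 58.7 / 142.75 = 0.4112 m/s
v_mean = 0.83 × 0.4112 = 0.3413 m/s
Q = A × v_mean = 14.0 × 0.3413 = 4.778 m³/s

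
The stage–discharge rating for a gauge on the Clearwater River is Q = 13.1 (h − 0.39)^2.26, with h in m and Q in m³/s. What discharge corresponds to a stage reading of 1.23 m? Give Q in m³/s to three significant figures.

8.83 m³/s

Q = 13.1 × (1.23 − 0.39)^2.26 = 13.1 × 0.84^2.26 = 8.834 m³/s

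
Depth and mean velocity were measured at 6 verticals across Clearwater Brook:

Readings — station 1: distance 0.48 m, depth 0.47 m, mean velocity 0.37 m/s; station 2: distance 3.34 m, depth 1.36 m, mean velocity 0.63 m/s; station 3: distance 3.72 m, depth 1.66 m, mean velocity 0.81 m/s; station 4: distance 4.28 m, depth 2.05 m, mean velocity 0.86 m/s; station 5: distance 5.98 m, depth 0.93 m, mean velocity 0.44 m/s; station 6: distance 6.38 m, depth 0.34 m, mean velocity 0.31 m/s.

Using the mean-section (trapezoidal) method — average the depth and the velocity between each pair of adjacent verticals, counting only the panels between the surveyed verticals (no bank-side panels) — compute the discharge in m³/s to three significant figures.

4.33 m³/s

Panel 1-2: Δb = 2.86 m, d̄ = (0.47+1.36)/2 = 0.915, v̄ = (0.37+0.63)/2 = 0.5 → q = 2.86×0.915×0.5 = 1.308 m³/s
Panel 2-3: Δb = 0.38 m, d̄ = (1.36+1.66)/2 = 1.51, v̄ = (0.63+0.81)/2 = 0.72 → q = 0.38×1.51×0.72 = 0.4131 m³/s
Panel 3-4: Δb = 0.56 m, d̄ = (1.66+2.05)/2 = 1.855, v̄ = (0.81+0.86)/2 = 0.835 → q = 0.56×1.855×0.835 = 0.8674 m³/s
Panel 4-5: Δb = 1.7 m, d̄ = (2.05+0.93)/2 = 1.49, v̄ = (0.86+0.44)/2 = 0.65 → q = 1.7×1.49×0.65 = 1.646 m³/s
Panel 5-6: Δb = 0.4 m, d̄ = (0.93+0.34)/2 = 0.635, v̄ = (0.44+0.31)/2 = 0.375 → q = 0.4×0.635×0.375 = 0.09525 m³/s
Q = Σ q = 4.331 m³/s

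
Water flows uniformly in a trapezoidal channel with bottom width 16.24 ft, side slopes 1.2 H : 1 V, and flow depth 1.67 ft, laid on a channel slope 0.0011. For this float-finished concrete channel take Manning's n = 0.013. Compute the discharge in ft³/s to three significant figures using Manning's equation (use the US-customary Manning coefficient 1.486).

A = (b + z·y)·y = (16.24 + 1.2×1.67)×1.67 = 30.47 ft²
P = b + 2y√(1+z²) = 16.24 + 2×1.67×√(1+1.2²) = 21.46 ft
R = A/P = 30.47/21.46 = 1.420 ft
Q = (1.486/n)·A·R^(2/3)·S^(1/2) = (1.486/0.013) × 30.47 × 1.420^(2/3) × 0.0011^(1/2) = 145.9 ft³/s

146 ft³/s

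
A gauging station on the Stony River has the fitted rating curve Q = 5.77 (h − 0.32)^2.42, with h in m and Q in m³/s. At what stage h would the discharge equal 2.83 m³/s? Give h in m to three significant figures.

h − h₀ = (Q/C)^(1/b) = (2.83/5.77)^(1/2.42) = 0.7450 m
h = 0.32 + 0.7450 = 1.065 m

1.06 m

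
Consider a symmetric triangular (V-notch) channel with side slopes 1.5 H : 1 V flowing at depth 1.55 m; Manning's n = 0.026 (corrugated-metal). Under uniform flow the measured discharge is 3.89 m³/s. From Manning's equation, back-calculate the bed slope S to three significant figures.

A = z·y² = 1.5×1.55² = 3.604 m²
P = 2y√(1+z²) = 2×1.55×√(1+1.5²) = 5.589 m
R = A/P = 3.604/5.589 = 0.6448 m
S = (Q·n / (1·A·R^(2/3)))² = (3.89×0.026 / (1×3.604×0.7464))² = 0.001414

0.00141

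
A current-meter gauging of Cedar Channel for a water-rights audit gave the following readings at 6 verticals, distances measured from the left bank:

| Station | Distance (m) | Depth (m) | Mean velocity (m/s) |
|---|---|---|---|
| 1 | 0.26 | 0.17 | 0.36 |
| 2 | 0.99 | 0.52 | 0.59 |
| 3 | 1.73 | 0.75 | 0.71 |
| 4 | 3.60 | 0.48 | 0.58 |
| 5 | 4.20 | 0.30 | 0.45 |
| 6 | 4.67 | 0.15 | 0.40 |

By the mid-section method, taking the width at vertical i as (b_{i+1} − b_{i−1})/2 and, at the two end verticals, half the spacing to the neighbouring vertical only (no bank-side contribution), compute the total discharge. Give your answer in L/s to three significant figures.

w_1 = (0.99 − 0.26)/2 = 0.365 m; q_1 = 0.36 × 0.17 × 0.365 = 0.02234 m³/s
w_2 = (1.73 − 0.26)/2 = 0.735 m; q_2 = 0.59 × 0.52 × 0.735 = 0.2255 m³/s
w_3 = (3.60 − 0.99)/2 = 1.305 m; q_3 = 0.71 × 0.75 × 1.305 = 0.6949 m³/s
w_4 = (4.20 − 1.73)/2 = 1.235 m; q_4 = 0.58 × 0.48 × 1.235 = 0.3438 m³/s
w_5 = (4.67 − 3.60)/2 = 0.535 m; q_5 = 0.45 × 0.30 × 0.535 = 0.07223 m³/s
w_6 = (4.67 − 4.20)/2 = 0.235 m; q_6 = 0.40 × 0.15 × 0.235 = 0.01410 m³/s
Q = Σ qᵢ = 1.373 m³/s
= 1.373 × 1000 = 1373 L/s

1370 L/s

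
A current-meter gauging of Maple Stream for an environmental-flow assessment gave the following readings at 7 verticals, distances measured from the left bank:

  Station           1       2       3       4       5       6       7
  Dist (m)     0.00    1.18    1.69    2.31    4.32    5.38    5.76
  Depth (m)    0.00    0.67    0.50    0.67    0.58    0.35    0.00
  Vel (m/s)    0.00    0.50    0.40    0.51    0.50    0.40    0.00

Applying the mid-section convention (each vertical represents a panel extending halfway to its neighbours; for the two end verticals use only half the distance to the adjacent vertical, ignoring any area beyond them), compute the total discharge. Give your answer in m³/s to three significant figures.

w_2 = (1.69 − 0.00)/2 = 0.845 m; q_2 = 0.50 × 0.67 × 0.845 = 0.2831 m³/s
w_3 = (2.31 − 1.18)/2 = 0.565 m; q_3 = 0.40 × 0.50 × 0.565 = 0.1130 m³/s
w_4 = (4.32 − 1.69)/2 = 1.315 m; q_4 = 0.51 × 0.67 × 1.315 = 0.4493 m³/s
w_5 = (5.38 − 2.31)/2 = 1.535 m; q_5 = 0.50 × 0.58 × 1.535 = 0.4452 m³/s
w_6 = (5.76 − 4.32)/2 = 0.72 m; q_6 = 0.40 × 0.35 × 0.72 = 0.1008 m³/s
Stations 1, 7 contribute zero (depth or velocity is 0).
Q = Σ qᵢ = 1.391 m³/s

1.39 m³/s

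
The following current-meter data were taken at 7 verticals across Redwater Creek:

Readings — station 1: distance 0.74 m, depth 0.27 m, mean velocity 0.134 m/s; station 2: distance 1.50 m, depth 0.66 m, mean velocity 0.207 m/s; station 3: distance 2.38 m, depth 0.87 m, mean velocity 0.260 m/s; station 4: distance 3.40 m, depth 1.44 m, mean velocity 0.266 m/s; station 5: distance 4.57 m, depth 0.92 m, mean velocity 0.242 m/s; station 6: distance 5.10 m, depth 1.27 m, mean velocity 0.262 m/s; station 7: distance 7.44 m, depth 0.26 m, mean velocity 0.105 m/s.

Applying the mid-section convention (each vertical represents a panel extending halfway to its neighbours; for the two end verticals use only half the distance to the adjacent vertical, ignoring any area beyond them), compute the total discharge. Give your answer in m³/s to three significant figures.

1.46 m³/s

w_1 = (1.50 − 0.74)/2 = 0.38 m; q_1 = 0.134 × 0.27 × 0.38 = 0.01375 m³/s
w_2 = (2.38 − 0.74)/2 = 0.82 m; q_2 = 0.207 × 0.66 × 0.82 = 0.1120 m³/s
w_3 = (3.40 − 1.50)/2 = 0.95 m; q_3 = 0.260 × 0.87 × 0.95 = 0.2149 m³/s
w_4 = (4.57 − 2.38)/2 = 1.095 m; q_4 = 0.266 × 1.44 × 1.095 = 0.4194 m³/s
w_5 = (5.10 − 3.40)/2 = 0.85 m; q_5 = 0.242 × 0.92 × 0.85 = 0.1892 m³/s
w_6 = (7.44 − 4.57)/2 = 1.435 m; q_6 = 0.262 × 1.27 × 1.435 = 0.4775 m³/s
w_7 = (7.44 − 5.10)/2 = 1.17 m; q_7 = 0.105 × 0.26 × 1.17 = 0.03194 m³/s
Q = Σ qᵢ = 1.459 m³/s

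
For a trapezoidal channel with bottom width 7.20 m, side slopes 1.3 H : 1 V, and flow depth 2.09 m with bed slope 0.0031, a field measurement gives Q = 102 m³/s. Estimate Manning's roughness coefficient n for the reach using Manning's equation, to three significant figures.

A = (b + z·y)·y = (7.20 + 1.3×2.09)×2.09 = 20.73 m²
P = b + 2y√(1+z²) = 7.20 + 2×2.09×√(1+1.3²) = 14.06 m
R = A/P = 20.73/14.06 = 1.475 m
n = (1/Q)·A·R^(2/3)·S^(1/2) = (1/102) × 20.73 × 1.296 × 0.05568 = 0.01466

0.0147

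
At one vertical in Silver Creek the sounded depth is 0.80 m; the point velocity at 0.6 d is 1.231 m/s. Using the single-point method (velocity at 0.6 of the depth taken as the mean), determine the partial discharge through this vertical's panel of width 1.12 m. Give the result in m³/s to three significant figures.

v̄ = v₀.₆ = 1.231 m/s
q = v̄ × d × w = 1.231 × 0.80 × 1.12 = 1.103 m³/s

1.10 m³/s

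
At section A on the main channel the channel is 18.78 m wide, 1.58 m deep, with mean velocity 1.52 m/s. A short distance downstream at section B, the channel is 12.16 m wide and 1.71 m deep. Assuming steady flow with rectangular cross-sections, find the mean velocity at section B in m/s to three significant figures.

Q = A₁V₁ = (18.78×1.58) × 1.52 = 45.10 m³/s
A₂ = 12.16 × 1.71 = 20.79 m²
V₂ = Q/A₂ = 45.10/20.79 = 2.169 m/s

2.17 m/s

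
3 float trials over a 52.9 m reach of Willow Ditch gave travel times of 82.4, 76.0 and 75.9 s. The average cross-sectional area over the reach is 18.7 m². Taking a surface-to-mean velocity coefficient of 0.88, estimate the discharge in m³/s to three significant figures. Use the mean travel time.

11.1 m³/s

t̄ = (82.4 + 76.0 + 75.9) / 3 = 78.1 s
v_surface = L / t̄ = 52.9 / 78.1 = 0.6773 m/s
v_mean = 0.88 × 0.6773 = 0.5961 m/s
Q = A × v_mean = 18.7 × 0.5961 = 11.15 m³/s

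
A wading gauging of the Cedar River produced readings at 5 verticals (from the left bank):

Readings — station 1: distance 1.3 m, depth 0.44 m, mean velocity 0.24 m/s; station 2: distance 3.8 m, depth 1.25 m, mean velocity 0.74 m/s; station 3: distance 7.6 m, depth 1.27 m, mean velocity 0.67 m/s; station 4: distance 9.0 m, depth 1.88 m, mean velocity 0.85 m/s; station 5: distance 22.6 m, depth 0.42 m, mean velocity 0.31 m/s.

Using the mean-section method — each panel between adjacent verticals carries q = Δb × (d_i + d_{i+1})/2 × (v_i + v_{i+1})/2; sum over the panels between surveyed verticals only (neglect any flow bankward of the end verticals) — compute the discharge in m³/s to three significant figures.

15.2 m³/s

Panel 1-2: Δb = 2.5 m, d̄ = (0.44+1.25)/2 = 0.845, v̄ = (0.24+0.74)/2 = 0.49 → q = 2.5×0.845×0.49 = 1.035 m³/s
Panel 2-3: Δb = 3.8 m, d̄ = (1.25+1.27)/2 = 1.26, v̄ = (0.74+0.67)/2 = 0.705 → q = 3.8×1.26×0.705 = 3.376 m³/s
Panel 3-4: Δb = 1.4 m, d̄ = (1.27+1.88)/2 = 1.575, v̄ = (0.67+0.85)/2 = 0.76 → q = 1.4×1.575×0.76 = 1.676 m³/s
Panel 4-5: Δb = 13.6 m, d̄ = (1.88+0.42)/2 = 1.15, v̄ = (0.85+0.31)/2 = 0.58 → q = 13.6×1.15×0.58 = 9.071 m³/s
Q = Σ q = 15.16 m³/s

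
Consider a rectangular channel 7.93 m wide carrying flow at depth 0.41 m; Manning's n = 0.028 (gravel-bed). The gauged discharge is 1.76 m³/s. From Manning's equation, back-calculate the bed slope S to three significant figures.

A = b·y = 7.93 × 0.41 = 3.251 m²
P = b + 2y = 7.93 + 2×0.41 = 8.750 m
R = A/P = 3.251/8.750 = 0.3716 m
S = (Q·n / (1·A·R^(2/3)))² = (1.76×0.028 / (1×3.251×0.5169))² = 0.0008600

0.000860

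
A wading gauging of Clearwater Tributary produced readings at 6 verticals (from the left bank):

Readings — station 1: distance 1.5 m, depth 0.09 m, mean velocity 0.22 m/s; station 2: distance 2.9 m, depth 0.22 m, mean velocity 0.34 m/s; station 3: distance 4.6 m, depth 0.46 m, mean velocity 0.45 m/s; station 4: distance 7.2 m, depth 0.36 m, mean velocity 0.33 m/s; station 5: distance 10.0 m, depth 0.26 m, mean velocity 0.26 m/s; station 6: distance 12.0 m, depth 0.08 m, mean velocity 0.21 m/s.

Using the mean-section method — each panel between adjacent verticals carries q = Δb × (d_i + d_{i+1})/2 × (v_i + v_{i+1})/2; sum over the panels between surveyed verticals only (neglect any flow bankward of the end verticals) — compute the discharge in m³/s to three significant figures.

Panel 1-2: Δb = 1.4 m, d̄ = (0.09+0.22)/2 = 0.155, v̄ = (0.22+0.34)/2 = 0.28 → q = 1.4×0.155×0.28 = 0.06076 m³/s
Panel 2-3: Δb = 1.7 m, d̄ = (0.22+0.46)/2 = 0.34, v̄ = (0.34+0.45)/2 = 0.395 → q = 1.7×0.34×0.395 = 0.2283 m³/s
Panel 3-4: Δb = 2.6 m, d̄ = (0.46+0.36)/2 = 0.41, v̄ = (0.45+0.33)/2 = 0.39 → q = 2.6×0.41×0.39 = 0.4157 m³/s
Panel 4-5: Δb = 2.8 m, d̄ = (0.36+0.26)/2 = 0.31, v̄ = (0.33+0.26)/2 = 0.295 → q = 2.8×0.31×0.295 = 0.2561 m³/s
Panel 5-6: Δb = 2 m, d̄ = (0.26+0.08)/2 = 0.17, v̄ = (0.26+0.21)/2 = 0.235 → q = 2×0.17×0.235 = 0.07990 m³/s
Q = Σ q = 1.041 m³/s

1.04 m³/s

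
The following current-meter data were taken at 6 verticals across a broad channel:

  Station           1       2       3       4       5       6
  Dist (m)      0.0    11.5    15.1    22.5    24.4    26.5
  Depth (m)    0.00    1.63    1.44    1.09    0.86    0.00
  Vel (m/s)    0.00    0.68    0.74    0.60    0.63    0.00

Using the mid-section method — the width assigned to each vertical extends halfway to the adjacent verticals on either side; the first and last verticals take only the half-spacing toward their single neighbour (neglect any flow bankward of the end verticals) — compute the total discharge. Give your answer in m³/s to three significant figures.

18.4 m³/s

w_2 = (15.1 − 0.0)/2 = 7.55 m; q_2 = 0.68 × 1.63 × 7.55 = 8.368 m³/s
w_3 = (22.5 − 11.5)/2 = 5.5 m; q_3 = 0.74 × 1.44 × 5.5 = 5.861 m³/s
w_4 = (24.4 − 15.1)/2 = 4.65 m; q_4 = 0.60 × 1.09 × 4.65 = 3.041 m³/s
w_5 = (26.5 − 22.5)/2 = 2 m; q_5 = 0.63 × 0.86 × 2 = 1.084 m³/s
Stations 1, 6 contribute zero (depth or velocity is 0).
Q = Σ qᵢ = 18.35 m³/s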